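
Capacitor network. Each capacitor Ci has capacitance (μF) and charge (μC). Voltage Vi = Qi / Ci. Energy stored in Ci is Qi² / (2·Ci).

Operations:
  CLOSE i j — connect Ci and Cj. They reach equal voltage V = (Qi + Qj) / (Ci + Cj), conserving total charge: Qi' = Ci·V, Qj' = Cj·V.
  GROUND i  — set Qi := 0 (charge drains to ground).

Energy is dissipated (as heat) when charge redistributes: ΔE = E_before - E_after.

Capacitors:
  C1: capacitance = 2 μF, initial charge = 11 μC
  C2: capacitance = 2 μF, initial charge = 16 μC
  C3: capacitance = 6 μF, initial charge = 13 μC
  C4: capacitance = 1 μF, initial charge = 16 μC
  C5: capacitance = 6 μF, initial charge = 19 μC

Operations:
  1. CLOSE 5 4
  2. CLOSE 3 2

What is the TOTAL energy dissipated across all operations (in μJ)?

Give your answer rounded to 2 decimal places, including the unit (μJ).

Answer: 96.10 μJ

Derivation:
Initial: C1(2μF, Q=11μC, V=5.50V), C2(2μF, Q=16μC, V=8.00V), C3(6μF, Q=13μC, V=2.17V), C4(1μF, Q=16μC, V=16.00V), C5(6μF, Q=19μC, V=3.17V)
Op 1: CLOSE 5-4: Q_total=35.00, C_total=7.00, V=5.00; Q5=30.00, Q4=5.00; dissipated=70.583
Op 2: CLOSE 3-2: Q_total=29.00, C_total=8.00, V=3.62; Q3=21.75, Q2=7.25; dissipated=25.521
Total dissipated: 96.104 μJ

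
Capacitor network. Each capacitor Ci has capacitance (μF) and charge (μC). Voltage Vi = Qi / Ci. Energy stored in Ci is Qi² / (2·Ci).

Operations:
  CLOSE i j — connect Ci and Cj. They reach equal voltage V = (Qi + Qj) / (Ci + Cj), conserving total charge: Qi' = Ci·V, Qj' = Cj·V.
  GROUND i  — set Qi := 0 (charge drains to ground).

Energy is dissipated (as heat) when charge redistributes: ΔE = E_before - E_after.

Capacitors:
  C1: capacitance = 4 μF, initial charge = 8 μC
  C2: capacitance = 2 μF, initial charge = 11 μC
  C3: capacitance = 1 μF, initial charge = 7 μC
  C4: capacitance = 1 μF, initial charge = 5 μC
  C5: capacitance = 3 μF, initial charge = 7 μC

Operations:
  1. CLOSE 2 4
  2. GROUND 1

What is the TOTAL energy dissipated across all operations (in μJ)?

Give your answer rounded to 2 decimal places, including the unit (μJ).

Answer: 8.08 μJ

Derivation:
Initial: C1(4μF, Q=8μC, V=2.00V), C2(2μF, Q=11μC, V=5.50V), C3(1μF, Q=7μC, V=7.00V), C4(1μF, Q=5μC, V=5.00V), C5(3μF, Q=7μC, V=2.33V)
Op 1: CLOSE 2-4: Q_total=16.00, C_total=3.00, V=5.33; Q2=10.67, Q4=5.33; dissipated=0.083
Op 2: GROUND 1: Q1=0; energy lost=8.000
Total dissipated: 8.083 μJ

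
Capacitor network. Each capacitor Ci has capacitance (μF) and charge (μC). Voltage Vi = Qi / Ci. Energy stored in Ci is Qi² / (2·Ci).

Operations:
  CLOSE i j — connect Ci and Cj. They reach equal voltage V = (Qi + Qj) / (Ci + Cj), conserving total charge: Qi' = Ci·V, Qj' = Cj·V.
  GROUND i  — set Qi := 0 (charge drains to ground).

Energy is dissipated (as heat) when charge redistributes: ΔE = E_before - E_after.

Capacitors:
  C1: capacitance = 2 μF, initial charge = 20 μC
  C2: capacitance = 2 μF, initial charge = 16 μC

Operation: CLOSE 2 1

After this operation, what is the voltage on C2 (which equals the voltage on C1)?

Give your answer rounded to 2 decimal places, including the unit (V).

Answer: 9.00 V

Derivation:
Initial: C1(2μF, Q=20μC, V=10.00V), C2(2μF, Q=16μC, V=8.00V)
Op 1: CLOSE 2-1: Q_total=36.00, C_total=4.00, V=9.00; Q2=18.00, Q1=18.00; dissipated=2.000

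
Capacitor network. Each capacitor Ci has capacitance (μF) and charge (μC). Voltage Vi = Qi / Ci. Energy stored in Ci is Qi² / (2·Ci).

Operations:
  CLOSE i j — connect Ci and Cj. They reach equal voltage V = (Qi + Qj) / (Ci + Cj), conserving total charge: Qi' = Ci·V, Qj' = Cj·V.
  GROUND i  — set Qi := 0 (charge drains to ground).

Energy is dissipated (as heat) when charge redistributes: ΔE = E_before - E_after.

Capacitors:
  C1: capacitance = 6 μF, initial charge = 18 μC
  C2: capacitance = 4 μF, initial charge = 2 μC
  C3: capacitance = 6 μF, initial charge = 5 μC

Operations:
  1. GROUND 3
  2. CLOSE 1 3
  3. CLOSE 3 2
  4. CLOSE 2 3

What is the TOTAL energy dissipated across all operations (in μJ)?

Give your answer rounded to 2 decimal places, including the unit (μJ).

Answer: 16.78 μJ

Derivation:
Initial: C1(6μF, Q=18μC, V=3.00V), C2(4μF, Q=2μC, V=0.50V), C3(6μF, Q=5μC, V=0.83V)
Op 1: GROUND 3: Q3=0; energy lost=2.083
Op 2: CLOSE 1-3: Q_total=18.00, C_total=12.00, V=1.50; Q1=9.00, Q3=9.00; dissipated=13.500
Op 3: CLOSE 3-2: Q_total=11.00, C_total=10.00, V=1.10; Q3=6.60, Q2=4.40; dissipated=1.200
Op 4: CLOSE 2-3: Q_total=11.00, C_total=10.00, V=1.10; Q2=4.40, Q3=6.60; dissipated=0.000
Total dissipated: 16.783 μJ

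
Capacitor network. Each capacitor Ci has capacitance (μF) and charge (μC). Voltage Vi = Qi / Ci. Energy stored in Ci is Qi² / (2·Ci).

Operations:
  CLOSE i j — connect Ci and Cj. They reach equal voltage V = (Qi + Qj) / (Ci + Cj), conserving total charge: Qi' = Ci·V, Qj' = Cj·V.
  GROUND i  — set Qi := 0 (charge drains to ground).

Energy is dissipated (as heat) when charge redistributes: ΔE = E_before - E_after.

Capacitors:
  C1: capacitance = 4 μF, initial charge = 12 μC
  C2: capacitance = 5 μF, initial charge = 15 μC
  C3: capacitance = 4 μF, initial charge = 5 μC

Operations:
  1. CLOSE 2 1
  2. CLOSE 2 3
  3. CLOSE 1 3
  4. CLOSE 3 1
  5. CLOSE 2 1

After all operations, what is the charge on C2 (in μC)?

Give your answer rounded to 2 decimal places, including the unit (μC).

Initial: C1(4μF, Q=12μC, V=3.00V), C2(5μF, Q=15μC, V=3.00V), C3(4μF, Q=5μC, V=1.25V)
Op 1: CLOSE 2-1: Q_total=27.00, C_total=9.00, V=3.00; Q2=15.00, Q1=12.00; dissipated=0.000
Op 2: CLOSE 2-3: Q_total=20.00, C_total=9.00, V=2.22; Q2=11.11, Q3=8.89; dissipated=3.403
Op 3: CLOSE 1-3: Q_total=20.89, C_total=8.00, V=2.61; Q1=10.44, Q3=10.44; dissipated=0.605
Op 4: CLOSE 3-1: Q_total=20.89, C_total=8.00, V=2.61; Q3=10.44, Q1=10.44; dissipated=0.000
Op 5: CLOSE 2-1: Q_total=21.56, C_total=9.00, V=2.40; Q2=11.98, Q1=9.58; dissipated=0.168
Final charges: Q1=9.58, Q2=11.98, Q3=10.44

Answer: 11.98 μC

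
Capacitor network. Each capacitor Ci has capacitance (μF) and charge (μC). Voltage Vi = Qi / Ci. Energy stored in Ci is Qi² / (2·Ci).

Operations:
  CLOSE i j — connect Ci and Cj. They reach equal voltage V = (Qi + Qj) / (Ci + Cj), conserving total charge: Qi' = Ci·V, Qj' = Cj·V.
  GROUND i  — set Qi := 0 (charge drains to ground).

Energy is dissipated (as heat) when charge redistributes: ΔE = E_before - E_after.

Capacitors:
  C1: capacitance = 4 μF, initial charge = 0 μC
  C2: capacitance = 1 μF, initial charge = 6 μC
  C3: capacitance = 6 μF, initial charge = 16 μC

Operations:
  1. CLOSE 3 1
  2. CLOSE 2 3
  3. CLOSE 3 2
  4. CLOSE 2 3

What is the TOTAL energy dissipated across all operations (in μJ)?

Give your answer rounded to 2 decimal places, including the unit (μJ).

Initial: C1(4μF, Q=0μC, V=0.00V), C2(1μF, Q=6μC, V=6.00V), C3(6μF, Q=16μC, V=2.67V)
Op 1: CLOSE 3-1: Q_total=16.00, C_total=10.00, V=1.60; Q3=9.60, Q1=6.40; dissipated=8.533
Op 2: CLOSE 2-3: Q_total=15.60, C_total=7.00, V=2.23; Q2=2.23, Q3=13.37; dissipated=8.297
Op 3: CLOSE 3-2: Q_total=15.60, C_total=7.00, V=2.23; Q3=13.37, Q2=2.23; dissipated=0.000
Op 4: CLOSE 2-3: Q_total=15.60, C_total=7.00, V=2.23; Q2=2.23, Q3=13.37; dissipated=0.000
Total dissipated: 16.830 μJ

Answer: 16.83 μJ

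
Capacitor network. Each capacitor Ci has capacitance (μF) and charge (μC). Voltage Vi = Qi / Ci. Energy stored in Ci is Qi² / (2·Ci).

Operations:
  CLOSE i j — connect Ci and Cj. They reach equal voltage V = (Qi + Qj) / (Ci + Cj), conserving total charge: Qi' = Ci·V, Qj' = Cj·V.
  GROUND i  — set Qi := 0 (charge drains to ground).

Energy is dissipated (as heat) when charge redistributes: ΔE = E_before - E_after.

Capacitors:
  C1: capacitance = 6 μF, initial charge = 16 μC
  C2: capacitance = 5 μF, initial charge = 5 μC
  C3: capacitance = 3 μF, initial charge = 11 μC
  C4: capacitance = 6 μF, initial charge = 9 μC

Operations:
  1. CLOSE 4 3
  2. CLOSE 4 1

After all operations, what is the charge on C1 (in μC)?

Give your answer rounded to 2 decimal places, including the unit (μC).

Answer: 14.67 μC

Derivation:
Initial: C1(6μF, Q=16μC, V=2.67V), C2(5μF, Q=5μC, V=1.00V), C3(3μF, Q=11μC, V=3.67V), C4(6μF, Q=9μC, V=1.50V)
Op 1: CLOSE 4-3: Q_total=20.00, C_total=9.00, V=2.22; Q4=13.33, Q3=6.67; dissipated=4.694
Op 2: CLOSE 4-1: Q_total=29.33, C_total=12.00, V=2.44; Q4=14.67, Q1=14.67; dissipated=0.296
Final charges: Q1=14.67, Q2=5.00, Q3=6.67, Q4=14.67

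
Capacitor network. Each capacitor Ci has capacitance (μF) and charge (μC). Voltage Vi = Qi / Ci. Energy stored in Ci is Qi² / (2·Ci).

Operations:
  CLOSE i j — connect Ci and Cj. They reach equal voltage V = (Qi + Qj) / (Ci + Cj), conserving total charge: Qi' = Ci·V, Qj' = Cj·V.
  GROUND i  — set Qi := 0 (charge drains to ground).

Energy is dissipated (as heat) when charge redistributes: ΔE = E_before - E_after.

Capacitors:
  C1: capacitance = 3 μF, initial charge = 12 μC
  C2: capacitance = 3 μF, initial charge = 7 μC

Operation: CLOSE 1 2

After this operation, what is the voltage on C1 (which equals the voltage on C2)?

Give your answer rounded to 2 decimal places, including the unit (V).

Initial: C1(3μF, Q=12μC, V=4.00V), C2(3μF, Q=7μC, V=2.33V)
Op 1: CLOSE 1-2: Q_total=19.00, C_total=6.00, V=3.17; Q1=9.50, Q2=9.50; dissipated=2.083

Answer: 3.17 V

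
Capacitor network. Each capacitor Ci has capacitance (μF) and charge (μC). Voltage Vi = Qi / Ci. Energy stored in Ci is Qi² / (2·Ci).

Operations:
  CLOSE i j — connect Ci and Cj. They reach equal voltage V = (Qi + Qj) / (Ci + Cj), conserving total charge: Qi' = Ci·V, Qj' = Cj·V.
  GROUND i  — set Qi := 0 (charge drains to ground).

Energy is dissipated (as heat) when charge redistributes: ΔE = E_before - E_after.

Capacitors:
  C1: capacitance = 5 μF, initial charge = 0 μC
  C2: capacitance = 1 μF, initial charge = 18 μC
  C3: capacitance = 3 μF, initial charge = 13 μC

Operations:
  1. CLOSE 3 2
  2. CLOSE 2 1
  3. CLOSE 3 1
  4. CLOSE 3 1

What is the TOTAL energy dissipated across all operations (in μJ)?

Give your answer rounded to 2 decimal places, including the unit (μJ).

Answer: 134.17 μJ

Derivation:
Initial: C1(5μF, Q=0μC, V=0.00V), C2(1μF, Q=18μC, V=18.00V), C3(3μF, Q=13μC, V=4.33V)
Op 1: CLOSE 3-2: Q_total=31.00, C_total=4.00, V=7.75; Q3=23.25, Q2=7.75; dissipated=70.042
Op 2: CLOSE 2-1: Q_total=7.75, C_total=6.00, V=1.29; Q2=1.29, Q1=6.46; dissipated=25.026
Op 3: CLOSE 3-1: Q_total=29.71, C_total=8.00, V=3.71; Q3=11.14, Q1=18.57; dissipated=39.103
Op 4: CLOSE 3-1: Q_total=29.71, C_total=8.00, V=3.71; Q3=11.14, Q1=18.57; dissipated=0.000
Total dissipated: 134.171 μJ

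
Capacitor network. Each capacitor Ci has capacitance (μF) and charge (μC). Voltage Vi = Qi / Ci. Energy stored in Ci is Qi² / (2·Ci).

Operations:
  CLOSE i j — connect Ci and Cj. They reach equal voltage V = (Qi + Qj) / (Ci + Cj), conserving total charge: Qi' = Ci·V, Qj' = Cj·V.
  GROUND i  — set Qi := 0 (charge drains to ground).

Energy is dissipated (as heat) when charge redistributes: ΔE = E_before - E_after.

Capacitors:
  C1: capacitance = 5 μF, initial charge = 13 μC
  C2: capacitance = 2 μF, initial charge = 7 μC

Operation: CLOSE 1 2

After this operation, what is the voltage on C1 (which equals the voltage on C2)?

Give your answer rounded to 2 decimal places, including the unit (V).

Initial: C1(5μF, Q=13μC, V=2.60V), C2(2μF, Q=7μC, V=3.50V)
Op 1: CLOSE 1-2: Q_total=20.00, C_total=7.00, V=2.86; Q1=14.29, Q2=5.71; dissipated=0.579

Answer: 2.86 V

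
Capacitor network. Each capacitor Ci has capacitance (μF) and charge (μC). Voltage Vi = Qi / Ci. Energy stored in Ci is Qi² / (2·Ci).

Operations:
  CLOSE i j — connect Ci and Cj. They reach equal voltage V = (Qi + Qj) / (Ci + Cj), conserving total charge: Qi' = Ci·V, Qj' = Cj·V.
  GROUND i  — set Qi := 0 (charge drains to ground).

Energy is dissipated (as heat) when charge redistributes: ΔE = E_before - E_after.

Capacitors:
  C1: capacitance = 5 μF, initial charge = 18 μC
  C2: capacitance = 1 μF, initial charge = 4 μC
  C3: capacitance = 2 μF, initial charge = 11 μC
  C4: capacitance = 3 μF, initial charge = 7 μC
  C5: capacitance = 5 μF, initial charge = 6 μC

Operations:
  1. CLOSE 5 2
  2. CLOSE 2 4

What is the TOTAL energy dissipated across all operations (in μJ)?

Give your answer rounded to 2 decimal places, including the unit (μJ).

Answer: 3.43 μJ

Derivation:
Initial: C1(5μF, Q=18μC, V=3.60V), C2(1μF, Q=4μC, V=4.00V), C3(2μF, Q=11μC, V=5.50V), C4(3μF, Q=7μC, V=2.33V), C5(5μF, Q=6μC, V=1.20V)
Op 1: CLOSE 5-2: Q_total=10.00, C_total=6.00, V=1.67; Q5=8.33, Q2=1.67; dissipated=3.267
Op 2: CLOSE 2-4: Q_total=8.67, C_total=4.00, V=2.17; Q2=2.17, Q4=6.50; dissipated=0.167
Total dissipated: 3.433 μJ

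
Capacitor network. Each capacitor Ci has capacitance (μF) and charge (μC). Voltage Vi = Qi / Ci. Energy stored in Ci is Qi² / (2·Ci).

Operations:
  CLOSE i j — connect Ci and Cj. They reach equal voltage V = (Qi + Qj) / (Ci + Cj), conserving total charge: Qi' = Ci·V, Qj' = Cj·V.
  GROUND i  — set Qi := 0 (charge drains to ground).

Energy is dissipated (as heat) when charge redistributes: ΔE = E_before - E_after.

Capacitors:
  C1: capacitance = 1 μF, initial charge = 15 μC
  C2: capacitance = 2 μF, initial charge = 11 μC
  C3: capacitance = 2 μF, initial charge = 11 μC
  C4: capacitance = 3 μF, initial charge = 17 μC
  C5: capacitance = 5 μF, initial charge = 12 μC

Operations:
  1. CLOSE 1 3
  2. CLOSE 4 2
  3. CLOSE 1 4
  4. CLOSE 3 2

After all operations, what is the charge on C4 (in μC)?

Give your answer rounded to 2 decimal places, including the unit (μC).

Initial: C1(1μF, Q=15μC, V=15.00V), C2(2μF, Q=11μC, V=5.50V), C3(2μF, Q=11μC, V=5.50V), C4(3μF, Q=17μC, V=5.67V), C5(5μF, Q=12μC, V=2.40V)
Op 1: CLOSE 1-3: Q_total=26.00, C_total=3.00, V=8.67; Q1=8.67, Q3=17.33; dissipated=30.083
Op 2: CLOSE 4-2: Q_total=28.00, C_total=5.00, V=5.60; Q4=16.80, Q2=11.20; dissipated=0.017
Op 3: CLOSE 1-4: Q_total=25.47, C_total=4.00, V=6.37; Q1=6.37, Q4=19.10; dissipated=3.527
Op 4: CLOSE 3-2: Q_total=28.53, C_total=4.00, V=7.13; Q3=14.27, Q2=14.27; dissipated=4.702
Final charges: Q1=6.37, Q2=14.27, Q3=14.27, Q4=19.10, Q5=12.00

Answer: 19.10 μC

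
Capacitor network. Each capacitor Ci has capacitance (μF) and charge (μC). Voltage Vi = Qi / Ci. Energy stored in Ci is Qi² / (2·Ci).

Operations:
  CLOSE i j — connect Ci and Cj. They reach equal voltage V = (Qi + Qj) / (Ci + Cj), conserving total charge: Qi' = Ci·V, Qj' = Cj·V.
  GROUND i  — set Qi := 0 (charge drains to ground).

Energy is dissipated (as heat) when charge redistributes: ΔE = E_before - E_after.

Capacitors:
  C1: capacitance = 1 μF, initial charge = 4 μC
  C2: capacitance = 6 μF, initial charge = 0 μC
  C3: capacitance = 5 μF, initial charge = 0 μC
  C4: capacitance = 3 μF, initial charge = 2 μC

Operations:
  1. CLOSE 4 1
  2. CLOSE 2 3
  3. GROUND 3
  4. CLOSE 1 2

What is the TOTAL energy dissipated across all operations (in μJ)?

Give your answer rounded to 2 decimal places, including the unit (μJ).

Initial: C1(1μF, Q=4μC, V=4.00V), C2(6μF, Q=0μC, V=0.00V), C3(5μF, Q=0μC, V=0.00V), C4(3μF, Q=2μC, V=0.67V)
Op 1: CLOSE 4-1: Q_total=6.00, C_total=4.00, V=1.50; Q4=4.50, Q1=1.50; dissipated=4.167
Op 2: CLOSE 2-3: Q_total=0.00, C_total=11.00, V=0.00; Q2=0.00, Q3=0.00; dissipated=0.000
Op 3: GROUND 3: Q3=0; energy lost=0.000
Op 4: CLOSE 1-2: Q_total=1.50, C_total=7.00, V=0.21; Q1=0.21, Q2=1.29; dissipated=0.964
Total dissipated: 5.131 μJ

Answer: 5.13 μJ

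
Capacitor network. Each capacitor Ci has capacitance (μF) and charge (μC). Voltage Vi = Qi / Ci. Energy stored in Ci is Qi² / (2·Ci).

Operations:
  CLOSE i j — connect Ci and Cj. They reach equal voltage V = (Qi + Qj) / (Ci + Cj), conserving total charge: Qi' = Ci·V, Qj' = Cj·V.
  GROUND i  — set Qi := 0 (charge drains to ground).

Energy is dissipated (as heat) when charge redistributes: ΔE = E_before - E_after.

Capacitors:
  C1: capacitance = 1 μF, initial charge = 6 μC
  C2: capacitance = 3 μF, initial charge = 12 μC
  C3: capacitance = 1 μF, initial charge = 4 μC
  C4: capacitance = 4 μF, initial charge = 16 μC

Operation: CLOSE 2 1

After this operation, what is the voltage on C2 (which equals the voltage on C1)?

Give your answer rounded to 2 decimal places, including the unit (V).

Answer: 4.50 V

Derivation:
Initial: C1(1μF, Q=6μC, V=6.00V), C2(3μF, Q=12μC, V=4.00V), C3(1μF, Q=4μC, V=4.00V), C4(4μF, Q=16μC, V=4.00V)
Op 1: CLOSE 2-1: Q_total=18.00, C_total=4.00, V=4.50; Q2=13.50, Q1=4.50; dissipated=1.500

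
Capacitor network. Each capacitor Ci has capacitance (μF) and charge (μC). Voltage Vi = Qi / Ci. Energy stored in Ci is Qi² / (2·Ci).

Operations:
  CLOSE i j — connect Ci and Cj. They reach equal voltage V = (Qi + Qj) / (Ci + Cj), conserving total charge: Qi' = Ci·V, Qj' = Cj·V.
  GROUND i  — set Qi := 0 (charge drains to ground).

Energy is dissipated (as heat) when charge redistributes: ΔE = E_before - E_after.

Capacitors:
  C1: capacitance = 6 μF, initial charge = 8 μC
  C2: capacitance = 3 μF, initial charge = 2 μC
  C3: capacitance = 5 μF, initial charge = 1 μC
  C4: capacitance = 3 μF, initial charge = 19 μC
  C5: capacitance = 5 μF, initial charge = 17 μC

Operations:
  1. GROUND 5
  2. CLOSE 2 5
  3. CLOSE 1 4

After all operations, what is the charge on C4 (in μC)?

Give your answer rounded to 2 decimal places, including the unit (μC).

Initial: C1(6μF, Q=8μC, V=1.33V), C2(3μF, Q=2μC, V=0.67V), C3(5μF, Q=1μC, V=0.20V), C4(3μF, Q=19μC, V=6.33V), C5(5μF, Q=17μC, V=3.40V)
Op 1: GROUND 5: Q5=0; energy lost=28.900
Op 2: CLOSE 2-5: Q_total=2.00, C_total=8.00, V=0.25; Q2=0.75, Q5=1.25; dissipated=0.417
Op 3: CLOSE 1-4: Q_total=27.00, C_total=9.00, V=3.00; Q1=18.00, Q4=9.00; dissipated=25.000
Final charges: Q1=18.00, Q2=0.75, Q3=1.00, Q4=9.00, Q5=1.25

Answer: 9.00 μC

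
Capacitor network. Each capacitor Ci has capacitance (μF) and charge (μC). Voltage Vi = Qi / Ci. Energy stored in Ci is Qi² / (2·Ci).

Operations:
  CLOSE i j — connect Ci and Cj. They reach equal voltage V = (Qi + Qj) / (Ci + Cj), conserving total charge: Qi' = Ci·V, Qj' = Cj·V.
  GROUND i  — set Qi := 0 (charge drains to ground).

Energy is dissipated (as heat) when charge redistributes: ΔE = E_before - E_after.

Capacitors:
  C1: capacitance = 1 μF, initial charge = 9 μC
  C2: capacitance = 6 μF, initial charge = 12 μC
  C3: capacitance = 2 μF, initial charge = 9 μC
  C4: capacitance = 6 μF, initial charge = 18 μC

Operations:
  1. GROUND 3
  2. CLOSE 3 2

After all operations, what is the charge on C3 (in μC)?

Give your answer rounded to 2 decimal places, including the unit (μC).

Answer: 3.00 μC

Derivation:
Initial: C1(1μF, Q=9μC, V=9.00V), C2(6μF, Q=12μC, V=2.00V), C3(2μF, Q=9μC, V=4.50V), C4(6μF, Q=18μC, V=3.00V)
Op 1: GROUND 3: Q3=0; energy lost=20.250
Op 2: CLOSE 3-2: Q_total=12.00, C_total=8.00, V=1.50; Q3=3.00, Q2=9.00; dissipated=3.000
Final charges: Q1=9.00, Q2=9.00, Q3=3.00, Q4=18.00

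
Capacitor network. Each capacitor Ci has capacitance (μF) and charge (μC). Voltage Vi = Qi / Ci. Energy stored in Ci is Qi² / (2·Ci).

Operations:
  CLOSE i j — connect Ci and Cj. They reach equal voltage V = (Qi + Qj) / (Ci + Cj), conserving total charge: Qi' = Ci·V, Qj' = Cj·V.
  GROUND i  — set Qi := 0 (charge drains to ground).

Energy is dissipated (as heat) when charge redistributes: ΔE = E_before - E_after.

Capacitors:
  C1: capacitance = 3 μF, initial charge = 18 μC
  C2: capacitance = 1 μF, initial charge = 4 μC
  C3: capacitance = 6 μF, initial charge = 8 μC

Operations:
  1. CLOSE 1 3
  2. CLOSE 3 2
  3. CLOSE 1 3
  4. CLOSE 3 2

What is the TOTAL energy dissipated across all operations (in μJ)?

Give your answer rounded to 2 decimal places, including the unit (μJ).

Initial: C1(3μF, Q=18μC, V=6.00V), C2(1μF, Q=4μC, V=4.00V), C3(6μF, Q=8μC, V=1.33V)
Op 1: CLOSE 1-3: Q_total=26.00, C_total=9.00, V=2.89; Q1=8.67, Q3=17.33; dissipated=21.778
Op 2: CLOSE 3-2: Q_total=21.33, C_total=7.00, V=3.05; Q3=18.29, Q2=3.05; dissipated=0.529
Op 3: CLOSE 1-3: Q_total=26.95, C_total=9.00, V=2.99; Q1=8.98, Q3=17.97; dissipated=0.025
Op 4: CLOSE 3-2: Q_total=21.02, C_total=7.00, V=3.00; Q3=18.01, Q2=3.00; dissipated=0.001
Total dissipated: 22.333 μJ

Answer: 22.33 μJ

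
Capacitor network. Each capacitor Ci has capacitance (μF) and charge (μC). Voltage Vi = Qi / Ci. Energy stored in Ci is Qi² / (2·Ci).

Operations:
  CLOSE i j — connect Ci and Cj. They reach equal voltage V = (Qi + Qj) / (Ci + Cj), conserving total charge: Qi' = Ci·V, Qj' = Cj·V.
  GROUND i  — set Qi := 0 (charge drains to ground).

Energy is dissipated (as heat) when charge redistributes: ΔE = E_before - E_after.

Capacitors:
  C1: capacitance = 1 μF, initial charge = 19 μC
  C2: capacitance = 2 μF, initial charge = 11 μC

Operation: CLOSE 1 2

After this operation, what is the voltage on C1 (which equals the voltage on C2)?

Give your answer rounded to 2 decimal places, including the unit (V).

Initial: C1(1μF, Q=19μC, V=19.00V), C2(2μF, Q=11μC, V=5.50V)
Op 1: CLOSE 1-2: Q_total=30.00, C_total=3.00, V=10.00; Q1=10.00, Q2=20.00; dissipated=60.750

Answer: 10.00 V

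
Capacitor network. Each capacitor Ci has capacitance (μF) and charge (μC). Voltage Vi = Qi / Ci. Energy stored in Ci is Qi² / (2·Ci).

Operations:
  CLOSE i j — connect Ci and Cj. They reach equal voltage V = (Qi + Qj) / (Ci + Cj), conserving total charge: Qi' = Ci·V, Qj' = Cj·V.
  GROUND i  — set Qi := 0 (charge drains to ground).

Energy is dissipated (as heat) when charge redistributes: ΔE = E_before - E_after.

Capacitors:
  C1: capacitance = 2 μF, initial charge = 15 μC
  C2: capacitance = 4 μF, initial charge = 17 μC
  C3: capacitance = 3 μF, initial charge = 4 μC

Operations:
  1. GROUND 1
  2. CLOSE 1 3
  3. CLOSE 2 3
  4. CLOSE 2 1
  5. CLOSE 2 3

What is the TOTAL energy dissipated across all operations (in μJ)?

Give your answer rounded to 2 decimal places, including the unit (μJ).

Answer: 70.48 μJ

Derivation:
Initial: C1(2μF, Q=15μC, V=7.50V), C2(4μF, Q=17μC, V=4.25V), C3(3μF, Q=4μC, V=1.33V)
Op 1: GROUND 1: Q1=0; energy lost=56.250
Op 2: CLOSE 1-3: Q_total=4.00, C_total=5.00, V=0.80; Q1=1.60, Q3=2.40; dissipated=1.067
Op 3: CLOSE 2-3: Q_total=19.40, C_total=7.00, V=2.77; Q2=11.09, Q3=8.31; dissipated=10.202
Op 4: CLOSE 2-1: Q_total=12.69, C_total=6.00, V=2.11; Q2=8.46, Q1=4.23; dissipated=2.591
Op 5: CLOSE 2-3: Q_total=16.77, C_total=7.00, V=2.40; Q2=9.58, Q3=7.19; dissipated=0.370
Total dissipated: 70.480 μJ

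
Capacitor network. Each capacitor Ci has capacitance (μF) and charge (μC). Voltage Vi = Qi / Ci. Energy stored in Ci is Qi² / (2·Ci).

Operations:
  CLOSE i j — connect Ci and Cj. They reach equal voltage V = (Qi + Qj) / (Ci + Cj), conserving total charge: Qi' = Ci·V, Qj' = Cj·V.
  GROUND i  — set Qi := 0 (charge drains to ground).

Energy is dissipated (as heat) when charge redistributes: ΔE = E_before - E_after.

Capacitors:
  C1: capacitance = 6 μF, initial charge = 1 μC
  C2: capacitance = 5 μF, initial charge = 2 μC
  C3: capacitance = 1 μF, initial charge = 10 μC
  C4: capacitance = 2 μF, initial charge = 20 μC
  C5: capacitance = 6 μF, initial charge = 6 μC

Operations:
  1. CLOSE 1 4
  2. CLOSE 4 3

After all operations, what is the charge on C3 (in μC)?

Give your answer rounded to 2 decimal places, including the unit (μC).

Initial: C1(6μF, Q=1μC, V=0.17V), C2(5μF, Q=2μC, V=0.40V), C3(1μF, Q=10μC, V=10.00V), C4(2μF, Q=20μC, V=10.00V), C5(6μF, Q=6μC, V=1.00V)
Op 1: CLOSE 1-4: Q_total=21.00, C_total=8.00, V=2.62; Q1=15.75, Q4=5.25; dissipated=72.521
Op 2: CLOSE 4-3: Q_total=15.25, C_total=3.00, V=5.08; Q4=10.17, Q3=5.08; dissipated=18.130
Final charges: Q1=15.75, Q2=2.00, Q3=5.08, Q4=10.17, Q5=6.00

Answer: 5.08 μC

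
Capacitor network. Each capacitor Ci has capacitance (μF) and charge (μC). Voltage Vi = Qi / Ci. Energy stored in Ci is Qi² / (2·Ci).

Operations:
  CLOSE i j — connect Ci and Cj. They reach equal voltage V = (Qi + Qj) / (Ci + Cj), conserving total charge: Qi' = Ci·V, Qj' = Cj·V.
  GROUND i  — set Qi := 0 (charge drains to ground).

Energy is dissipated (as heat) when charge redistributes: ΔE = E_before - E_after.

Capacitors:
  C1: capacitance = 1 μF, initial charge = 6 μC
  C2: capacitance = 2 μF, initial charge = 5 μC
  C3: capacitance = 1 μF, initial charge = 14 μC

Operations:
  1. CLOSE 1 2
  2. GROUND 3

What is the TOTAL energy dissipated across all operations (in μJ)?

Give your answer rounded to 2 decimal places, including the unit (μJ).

Answer: 102.08 μJ

Derivation:
Initial: C1(1μF, Q=6μC, V=6.00V), C2(2μF, Q=5μC, V=2.50V), C3(1μF, Q=14μC, V=14.00V)
Op 1: CLOSE 1-2: Q_total=11.00, C_total=3.00, V=3.67; Q1=3.67, Q2=7.33; dissipated=4.083
Op 2: GROUND 3: Q3=0; energy lost=98.000
Total dissipated: 102.083 μJ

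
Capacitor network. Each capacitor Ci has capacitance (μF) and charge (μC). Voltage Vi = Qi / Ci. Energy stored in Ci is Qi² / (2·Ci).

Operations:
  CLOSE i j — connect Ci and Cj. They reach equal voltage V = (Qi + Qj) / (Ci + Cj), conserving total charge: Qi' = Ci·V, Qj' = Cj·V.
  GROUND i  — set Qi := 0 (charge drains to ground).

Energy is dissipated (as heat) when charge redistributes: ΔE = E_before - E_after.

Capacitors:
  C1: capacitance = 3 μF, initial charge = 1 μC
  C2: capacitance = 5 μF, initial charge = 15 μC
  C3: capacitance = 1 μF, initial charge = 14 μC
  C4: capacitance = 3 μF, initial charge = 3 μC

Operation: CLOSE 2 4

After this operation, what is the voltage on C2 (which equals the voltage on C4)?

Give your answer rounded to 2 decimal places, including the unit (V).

Initial: C1(3μF, Q=1μC, V=0.33V), C2(5μF, Q=15μC, V=3.00V), C3(1μF, Q=14μC, V=14.00V), C4(3μF, Q=3μC, V=1.00V)
Op 1: CLOSE 2-4: Q_total=18.00, C_total=8.00, V=2.25; Q2=11.25, Q4=6.75; dissipated=3.750

Answer: 2.25 V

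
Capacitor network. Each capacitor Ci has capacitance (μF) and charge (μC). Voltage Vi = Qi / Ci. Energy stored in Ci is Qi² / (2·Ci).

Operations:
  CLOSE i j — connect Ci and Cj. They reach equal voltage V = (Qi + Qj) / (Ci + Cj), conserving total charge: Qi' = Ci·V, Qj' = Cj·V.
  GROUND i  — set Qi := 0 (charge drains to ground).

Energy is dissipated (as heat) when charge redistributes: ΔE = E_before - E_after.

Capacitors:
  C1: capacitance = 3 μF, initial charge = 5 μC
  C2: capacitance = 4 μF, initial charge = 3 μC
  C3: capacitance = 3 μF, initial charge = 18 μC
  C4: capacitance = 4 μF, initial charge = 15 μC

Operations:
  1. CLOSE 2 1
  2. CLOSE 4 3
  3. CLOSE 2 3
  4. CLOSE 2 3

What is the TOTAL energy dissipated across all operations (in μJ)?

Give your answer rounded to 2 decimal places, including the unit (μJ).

Initial: C1(3μF, Q=5μC, V=1.67V), C2(4μF, Q=3μC, V=0.75V), C3(3μF, Q=18μC, V=6.00V), C4(4μF, Q=15μC, V=3.75V)
Op 1: CLOSE 2-1: Q_total=8.00, C_total=7.00, V=1.14; Q2=4.57, Q1=3.43; dissipated=0.720
Op 2: CLOSE 4-3: Q_total=33.00, C_total=7.00, V=4.71; Q4=18.86, Q3=14.14; dissipated=4.339
Op 3: CLOSE 2-3: Q_total=18.71, C_total=7.00, V=2.67; Q2=10.69, Q3=8.02; dissipated=10.933
Op 4: CLOSE 2-3: Q_total=18.71, C_total=7.00, V=2.67; Q2=10.69, Q3=8.02; dissipated=0.000
Total dissipated: 15.992 μJ

Answer: 15.99 μJ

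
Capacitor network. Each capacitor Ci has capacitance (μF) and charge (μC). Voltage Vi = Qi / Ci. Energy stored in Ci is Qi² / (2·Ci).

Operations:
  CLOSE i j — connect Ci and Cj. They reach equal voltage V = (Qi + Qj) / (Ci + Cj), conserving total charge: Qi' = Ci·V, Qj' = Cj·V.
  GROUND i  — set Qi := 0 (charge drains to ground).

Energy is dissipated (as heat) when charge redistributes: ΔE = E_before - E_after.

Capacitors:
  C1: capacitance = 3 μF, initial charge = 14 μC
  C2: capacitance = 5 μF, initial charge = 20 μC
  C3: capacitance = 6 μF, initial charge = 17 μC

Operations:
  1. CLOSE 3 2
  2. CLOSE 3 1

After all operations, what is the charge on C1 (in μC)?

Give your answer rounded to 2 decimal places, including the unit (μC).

Initial: C1(3μF, Q=14μC, V=4.67V), C2(5μF, Q=20μC, V=4.00V), C3(6μF, Q=17μC, V=2.83V)
Op 1: CLOSE 3-2: Q_total=37.00, C_total=11.00, V=3.36; Q3=20.18, Q2=16.82; dissipated=1.856
Op 2: CLOSE 3-1: Q_total=34.18, C_total=9.00, V=3.80; Q3=22.79, Q1=11.39; dissipated=1.698
Final charges: Q1=11.39, Q2=16.82, Q3=22.79

Answer: 11.39 μC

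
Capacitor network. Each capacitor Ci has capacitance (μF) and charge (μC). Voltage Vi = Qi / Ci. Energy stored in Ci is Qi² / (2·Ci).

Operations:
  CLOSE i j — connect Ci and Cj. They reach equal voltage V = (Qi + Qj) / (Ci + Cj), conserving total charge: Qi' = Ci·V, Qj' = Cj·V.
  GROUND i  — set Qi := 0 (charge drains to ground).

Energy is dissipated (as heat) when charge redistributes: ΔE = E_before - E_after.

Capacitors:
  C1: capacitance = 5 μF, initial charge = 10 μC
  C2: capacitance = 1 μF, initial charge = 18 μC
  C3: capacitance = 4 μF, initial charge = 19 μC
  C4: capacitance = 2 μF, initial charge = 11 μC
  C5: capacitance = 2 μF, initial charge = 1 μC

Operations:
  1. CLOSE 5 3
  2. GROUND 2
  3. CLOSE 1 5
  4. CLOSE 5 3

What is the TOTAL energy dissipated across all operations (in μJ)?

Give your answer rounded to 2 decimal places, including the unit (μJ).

Answer: 175.92 μJ

Derivation:
Initial: C1(5μF, Q=10μC, V=2.00V), C2(1μF, Q=18μC, V=18.00V), C3(4μF, Q=19μC, V=4.75V), C4(2μF, Q=11μC, V=5.50V), C5(2μF, Q=1μC, V=0.50V)
Op 1: CLOSE 5-3: Q_total=20.00, C_total=6.00, V=3.33; Q5=6.67, Q3=13.33; dissipated=12.042
Op 2: GROUND 2: Q2=0; energy lost=162.000
Op 3: CLOSE 1-5: Q_total=16.67, C_total=7.00, V=2.38; Q1=11.90, Q5=4.76; dissipated=1.270
Op 4: CLOSE 5-3: Q_total=18.10, C_total=6.00, V=3.02; Q5=6.03, Q3=12.06; dissipated=0.605
Total dissipated: 175.916 μJ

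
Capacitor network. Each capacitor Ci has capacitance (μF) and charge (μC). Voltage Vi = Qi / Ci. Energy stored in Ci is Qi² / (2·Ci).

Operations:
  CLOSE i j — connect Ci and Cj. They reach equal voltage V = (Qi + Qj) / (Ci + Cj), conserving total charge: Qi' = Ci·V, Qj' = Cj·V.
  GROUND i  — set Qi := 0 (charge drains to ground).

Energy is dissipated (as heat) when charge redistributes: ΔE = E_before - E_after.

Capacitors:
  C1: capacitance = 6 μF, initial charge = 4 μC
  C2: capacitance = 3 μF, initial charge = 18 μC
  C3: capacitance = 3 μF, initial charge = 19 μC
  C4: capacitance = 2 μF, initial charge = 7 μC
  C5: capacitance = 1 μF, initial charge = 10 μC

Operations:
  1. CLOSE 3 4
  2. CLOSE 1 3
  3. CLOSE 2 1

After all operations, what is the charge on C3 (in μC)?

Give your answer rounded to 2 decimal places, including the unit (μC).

Answer: 6.53 μC

Derivation:
Initial: C1(6μF, Q=4μC, V=0.67V), C2(3μF, Q=18μC, V=6.00V), C3(3μF, Q=19μC, V=6.33V), C4(2μF, Q=7μC, V=3.50V), C5(1μF, Q=10μC, V=10.00V)
Op 1: CLOSE 3-4: Q_total=26.00, C_total=5.00, V=5.20; Q3=15.60, Q4=10.40; dissipated=4.817
Op 2: CLOSE 1-3: Q_total=19.60, C_total=9.00, V=2.18; Q1=13.07, Q3=6.53; dissipated=20.551
Op 3: CLOSE 2-1: Q_total=31.07, C_total=9.00, V=3.45; Q2=10.36, Q1=20.71; dissipated=14.609
Final charges: Q1=20.71, Q2=10.36, Q3=6.53, Q4=10.40, Q5=10.00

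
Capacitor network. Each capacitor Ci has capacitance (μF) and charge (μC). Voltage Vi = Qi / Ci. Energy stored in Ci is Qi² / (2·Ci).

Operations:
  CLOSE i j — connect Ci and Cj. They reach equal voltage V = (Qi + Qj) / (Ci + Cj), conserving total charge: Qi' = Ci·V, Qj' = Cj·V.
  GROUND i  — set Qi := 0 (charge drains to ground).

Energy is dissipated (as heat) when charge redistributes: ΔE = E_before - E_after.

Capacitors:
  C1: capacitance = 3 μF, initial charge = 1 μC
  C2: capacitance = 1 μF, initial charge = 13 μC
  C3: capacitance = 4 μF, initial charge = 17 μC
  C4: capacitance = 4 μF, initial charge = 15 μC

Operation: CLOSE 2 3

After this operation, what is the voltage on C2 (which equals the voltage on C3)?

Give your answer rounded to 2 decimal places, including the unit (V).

Initial: C1(3μF, Q=1μC, V=0.33V), C2(1μF, Q=13μC, V=13.00V), C3(4μF, Q=17μC, V=4.25V), C4(4μF, Q=15μC, V=3.75V)
Op 1: CLOSE 2-3: Q_total=30.00, C_total=5.00, V=6.00; Q2=6.00, Q3=24.00; dissipated=30.625

Answer: 6.00 V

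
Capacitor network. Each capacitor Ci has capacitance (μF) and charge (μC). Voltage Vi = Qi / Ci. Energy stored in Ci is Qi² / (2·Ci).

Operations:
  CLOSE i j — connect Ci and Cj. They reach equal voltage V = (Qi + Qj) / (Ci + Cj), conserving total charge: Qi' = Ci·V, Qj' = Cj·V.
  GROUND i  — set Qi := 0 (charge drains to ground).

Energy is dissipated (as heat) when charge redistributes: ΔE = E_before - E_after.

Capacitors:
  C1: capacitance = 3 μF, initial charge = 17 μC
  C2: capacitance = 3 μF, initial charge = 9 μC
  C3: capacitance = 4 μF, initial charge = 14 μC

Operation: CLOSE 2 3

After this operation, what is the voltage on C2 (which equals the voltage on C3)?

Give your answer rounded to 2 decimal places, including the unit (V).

Answer: 3.29 V

Derivation:
Initial: C1(3μF, Q=17μC, V=5.67V), C2(3μF, Q=9μC, V=3.00V), C3(4μF, Q=14μC, V=3.50V)
Op 1: CLOSE 2-3: Q_total=23.00, C_total=7.00, V=3.29; Q2=9.86, Q3=13.14; dissipated=0.214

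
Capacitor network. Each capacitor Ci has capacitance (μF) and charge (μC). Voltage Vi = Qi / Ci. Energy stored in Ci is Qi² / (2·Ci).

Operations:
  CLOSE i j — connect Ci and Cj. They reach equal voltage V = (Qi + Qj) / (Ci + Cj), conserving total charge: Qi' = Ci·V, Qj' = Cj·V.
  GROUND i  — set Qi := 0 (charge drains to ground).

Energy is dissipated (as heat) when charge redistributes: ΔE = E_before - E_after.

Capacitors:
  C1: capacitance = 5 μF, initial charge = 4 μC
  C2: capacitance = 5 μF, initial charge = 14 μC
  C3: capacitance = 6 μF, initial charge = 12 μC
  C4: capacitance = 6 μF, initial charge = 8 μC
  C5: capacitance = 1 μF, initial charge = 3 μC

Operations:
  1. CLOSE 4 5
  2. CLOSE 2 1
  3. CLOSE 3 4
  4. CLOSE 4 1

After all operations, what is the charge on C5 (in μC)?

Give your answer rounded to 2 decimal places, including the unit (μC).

Answer: 1.57 μC

Derivation:
Initial: C1(5μF, Q=4μC, V=0.80V), C2(5μF, Q=14μC, V=2.80V), C3(6μF, Q=12μC, V=2.00V), C4(6μF, Q=8μC, V=1.33V), C5(1μF, Q=3μC, V=3.00V)
Op 1: CLOSE 4-5: Q_total=11.00, C_total=7.00, V=1.57; Q4=9.43, Q5=1.57; dissipated=1.190
Op 2: CLOSE 2-1: Q_total=18.00, C_total=10.00, V=1.80; Q2=9.00, Q1=9.00; dissipated=5.000
Op 3: CLOSE 3-4: Q_total=21.43, C_total=12.00, V=1.79; Q3=10.71, Q4=10.71; dissipated=0.276
Op 4: CLOSE 4-1: Q_total=19.71, C_total=11.00, V=1.79; Q4=10.75, Q1=8.96; dissipated=0.000
Final charges: Q1=8.96, Q2=9.00, Q3=10.71, Q4=10.75, Q5=1.57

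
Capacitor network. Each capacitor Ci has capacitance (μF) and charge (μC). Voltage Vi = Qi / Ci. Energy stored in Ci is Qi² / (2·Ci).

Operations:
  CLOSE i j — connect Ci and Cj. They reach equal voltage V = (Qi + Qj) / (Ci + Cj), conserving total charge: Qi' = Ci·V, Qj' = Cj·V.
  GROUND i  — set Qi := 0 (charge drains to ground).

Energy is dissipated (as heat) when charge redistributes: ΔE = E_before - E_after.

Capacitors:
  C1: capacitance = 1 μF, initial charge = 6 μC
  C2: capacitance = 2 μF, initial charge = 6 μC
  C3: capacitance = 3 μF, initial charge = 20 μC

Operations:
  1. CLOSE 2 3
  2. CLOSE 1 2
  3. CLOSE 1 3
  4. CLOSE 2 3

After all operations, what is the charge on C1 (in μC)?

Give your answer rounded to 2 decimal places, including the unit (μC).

Initial: C1(1μF, Q=6μC, V=6.00V), C2(2μF, Q=6μC, V=3.00V), C3(3μF, Q=20μC, V=6.67V)
Op 1: CLOSE 2-3: Q_total=26.00, C_total=5.00, V=5.20; Q2=10.40, Q3=15.60; dissipated=8.067
Op 2: CLOSE 1-2: Q_total=16.40, C_total=3.00, V=5.47; Q1=5.47, Q2=10.93; dissipated=0.213
Op 3: CLOSE 1-3: Q_total=21.07, C_total=4.00, V=5.27; Q1=5.27, Q3=15.80; dissipated=0.027
Op 4: CLOSE 2-3: Q_total=26.73, C_total=5.00, V=5.35; Q2=10.69, Q3=16.04; dissipated=0.024
Final charges: Q1=5.27, Q2=10.69, Q3=16.04

Answer: 5.27 μC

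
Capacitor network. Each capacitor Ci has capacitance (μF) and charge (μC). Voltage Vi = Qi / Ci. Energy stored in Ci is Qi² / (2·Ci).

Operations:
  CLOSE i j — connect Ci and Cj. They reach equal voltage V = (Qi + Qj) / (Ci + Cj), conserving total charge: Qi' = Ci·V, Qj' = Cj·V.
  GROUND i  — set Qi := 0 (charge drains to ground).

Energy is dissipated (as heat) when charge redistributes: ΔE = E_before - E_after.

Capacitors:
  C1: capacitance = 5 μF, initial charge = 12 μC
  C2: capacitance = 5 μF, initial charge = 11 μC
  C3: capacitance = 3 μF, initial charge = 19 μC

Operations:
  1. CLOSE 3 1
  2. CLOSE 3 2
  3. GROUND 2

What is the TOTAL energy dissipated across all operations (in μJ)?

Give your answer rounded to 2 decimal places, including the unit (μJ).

Initial: C1(5μF, Q=12μC, V=2.40V), C2(5μF, Q=11μC, V=2.20V), C3(3μF, Q=19μC, V=6.33V)
Op 1: CLOSE 3-1: Q_total=31.00, C_total=8.00, V=3.88; Q3=11.62, Q1=19.38; dissipated=14.504
Op 2: CLOSE 3-2: Q_total=22.62, C_total=8.00, V=2.83; Q3=8.48, Q2=14.14; dissipated=2.630
Op 3: GROUND 2: Q2=0; energy lost=19.996
Total dissipated: 37.130 μJ

Answer: 37.13 μJ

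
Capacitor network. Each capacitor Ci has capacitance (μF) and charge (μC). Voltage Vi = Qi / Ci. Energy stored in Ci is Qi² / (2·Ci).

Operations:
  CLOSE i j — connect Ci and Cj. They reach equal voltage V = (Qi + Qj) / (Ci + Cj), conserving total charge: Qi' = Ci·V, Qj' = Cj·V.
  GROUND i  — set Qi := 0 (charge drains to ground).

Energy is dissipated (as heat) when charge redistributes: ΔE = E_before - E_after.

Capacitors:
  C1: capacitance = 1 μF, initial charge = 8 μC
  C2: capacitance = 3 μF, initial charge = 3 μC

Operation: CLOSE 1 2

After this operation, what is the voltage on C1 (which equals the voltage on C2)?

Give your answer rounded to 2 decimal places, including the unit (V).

Answer: 2.75 V

Derivation:
Initial: C1(1μF, Q=8μC, V=8.00V), C2(3μF, Q=3μC, V=1.00V)
Op 1: CLOSE 1-2: Q_total=11.00, C_total=4.00, V=2.75; Q1=2.75, Q2=8.25; dissipated=18.375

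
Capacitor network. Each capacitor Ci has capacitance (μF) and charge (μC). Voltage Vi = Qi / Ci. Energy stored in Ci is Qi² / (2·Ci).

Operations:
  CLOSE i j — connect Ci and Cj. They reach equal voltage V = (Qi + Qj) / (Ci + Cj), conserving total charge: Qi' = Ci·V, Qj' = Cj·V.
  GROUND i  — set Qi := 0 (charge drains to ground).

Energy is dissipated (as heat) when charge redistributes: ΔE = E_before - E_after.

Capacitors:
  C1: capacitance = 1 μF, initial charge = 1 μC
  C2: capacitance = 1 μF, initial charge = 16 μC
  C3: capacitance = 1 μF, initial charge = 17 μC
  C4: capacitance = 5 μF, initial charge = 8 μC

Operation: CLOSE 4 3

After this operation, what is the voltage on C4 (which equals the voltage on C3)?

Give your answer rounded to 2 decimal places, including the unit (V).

Answer: 4.17 V

Derivation:
Initial: C1(1μF, Q=1μC, V=1.00V), C2(1μF, Q=16μC, V=16.00V), C3(1μF, Q=17μC, V=17.00V), C4(5μF, Q=8μC, V=1.60V)
Op 1: CLOSE 4-3: Q_total=25.00, C_total=6.00, V=4.17; Q4=20.83, Q3=4.17; dissipated=98.817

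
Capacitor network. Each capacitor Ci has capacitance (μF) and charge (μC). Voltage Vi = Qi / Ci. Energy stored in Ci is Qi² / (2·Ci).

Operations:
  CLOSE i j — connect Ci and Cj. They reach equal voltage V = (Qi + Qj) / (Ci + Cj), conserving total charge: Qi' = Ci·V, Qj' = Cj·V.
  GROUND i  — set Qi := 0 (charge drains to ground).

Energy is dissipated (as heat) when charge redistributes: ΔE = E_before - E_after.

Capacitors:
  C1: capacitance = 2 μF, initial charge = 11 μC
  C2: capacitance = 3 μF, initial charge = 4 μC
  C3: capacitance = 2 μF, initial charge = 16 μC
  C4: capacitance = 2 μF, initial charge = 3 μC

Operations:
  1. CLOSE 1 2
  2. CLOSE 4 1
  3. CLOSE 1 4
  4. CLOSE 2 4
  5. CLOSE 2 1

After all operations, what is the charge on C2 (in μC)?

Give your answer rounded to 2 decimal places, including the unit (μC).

Initial: C1(2μF, Q=11μC, V=5.50V), C2(3μF, Q=4μC, V=1.33V), C3(2μF, Q=16μC, V=8.00V), C4(2μF, Q=3μC, V=1.50V)
Op 1: CLOSE 1-2: Q_total=15.00, C_total=5.00, V=3.00; Q1=6.00, Q2=9.00; dissipated=10.417
Op 2: CLOSE 4-1: Q_total=9.00, C_total=4.00, V=2.25; Q4=4.50, Q1=4.50; dissipated=1.125
Op 3: CLOSE 1-4: Q_total=9.00, C_total=4.00, V=2.25; Q1=4.50, Q4=4.50; dissipated=0.000
Op 4: CLOSE 2-4: Q_total=13.50, C_total=5.00, V=2.70; Q2=8.10, Q4=5.40; dissipated=0.338
Op 5: CLOSE 2-1: Q_total=12.60, C_total=5.00, V=2.52; Q2=7.56, Q1=5.04; dissipated=0.121
Final charges: Q1=5.04, Q2=7.56, Q3=16.00, Q4=5.40

Answer: 7.56 μC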